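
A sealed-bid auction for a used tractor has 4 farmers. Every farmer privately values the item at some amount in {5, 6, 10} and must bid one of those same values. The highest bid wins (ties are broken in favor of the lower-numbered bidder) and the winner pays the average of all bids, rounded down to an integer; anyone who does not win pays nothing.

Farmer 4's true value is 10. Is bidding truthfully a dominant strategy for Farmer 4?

No

Consider the case where Farmer 1 bids 5, Farmer 2 bids 5 and Farmer 3 bids 5.
Truthful bid 10: wins, pays 6, utility 10 - 6 = 4.
Bid 6 instead: wins, pays 5, utility 10 - 5 = 5.
Since 5 > 4, bidding 6 is strictly better here, so truthful bidding is not dominant.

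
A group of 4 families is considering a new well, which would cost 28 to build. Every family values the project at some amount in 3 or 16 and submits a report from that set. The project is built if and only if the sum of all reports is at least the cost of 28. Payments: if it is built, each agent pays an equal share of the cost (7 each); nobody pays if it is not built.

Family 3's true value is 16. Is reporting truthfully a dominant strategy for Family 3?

Yes

Check each profile of the others' reports and compare truth against every alternative report.
Others report (3, 3, 16): truth gives 9, best alternative gives 0.
Others report (3, 16, 3): truth gives 9, best alternative gives 0.
Others report (16, 3, 3): truth gives 9, best alternative gives 0.
Others report (3, 16, 16): truth gives 9, best alternative gives 9.
Others report (16, 3, 16): truth gives 9, best alternative gives 9.
Others report (16, 16, 3): truth gives 9, best alternative gives 9.
(Remaining 2 profiles checked similarly; truth is weakly best in each.)
In every case the truthful report is at least as good as any alternative, so it is a dominant strategy.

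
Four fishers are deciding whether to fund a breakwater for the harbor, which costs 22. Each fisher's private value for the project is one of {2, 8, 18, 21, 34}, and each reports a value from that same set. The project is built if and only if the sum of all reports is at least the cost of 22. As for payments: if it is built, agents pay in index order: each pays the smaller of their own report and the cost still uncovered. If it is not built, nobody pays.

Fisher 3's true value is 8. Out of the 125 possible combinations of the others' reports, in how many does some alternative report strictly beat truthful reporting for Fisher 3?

Others report (2, 2, 18): truth gives 0; report 2 gives 6 > 0. Violating.
Others report (2, 2, 21): truth gives 0; report 2 gives 6 > 0. Violating.
Others report (2, 2, 34): truth gives 0; report 2 gives 6 > 0. Violating.
Others report (2, 8, 18): truth gives 0; report 2 gives 6 > 0. Violating.
Others report (2, 2, 2): truth gives 0; no alternative beats it.
Others report (2, 2, 8): truth gives 0; no alternative beats it.
(Checking all 125 profiles: 13 have a profitable deviation, 112 do not.)

13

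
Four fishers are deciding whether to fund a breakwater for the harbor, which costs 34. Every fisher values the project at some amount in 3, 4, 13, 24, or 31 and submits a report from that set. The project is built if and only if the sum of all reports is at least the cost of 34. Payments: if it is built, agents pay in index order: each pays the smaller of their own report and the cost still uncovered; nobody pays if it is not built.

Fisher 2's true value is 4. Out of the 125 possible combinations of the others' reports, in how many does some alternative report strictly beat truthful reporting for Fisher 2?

71

Others report (3, 3, 31): truth gives 0; report 3 gives 1 > 0. Violating.
Others report (3, 4, 24): truth gives 0; report 3 gives 1 > 0. Violating.
Others report (3, 4, 31): truth gives 0; report 3 gives 1 > 0. Violating.
Others report (3, 13, 24): truth gives 0; report 3 gives 1 > 0. Violating.
Others report (3, 3, 3): truth gives 0; no alternative beats it.
Others report (3, 3, 4): truth gives 0; no alternative beats it.
(Checking all 125 profiles: 71 have a profitable deviation, 54 do not.)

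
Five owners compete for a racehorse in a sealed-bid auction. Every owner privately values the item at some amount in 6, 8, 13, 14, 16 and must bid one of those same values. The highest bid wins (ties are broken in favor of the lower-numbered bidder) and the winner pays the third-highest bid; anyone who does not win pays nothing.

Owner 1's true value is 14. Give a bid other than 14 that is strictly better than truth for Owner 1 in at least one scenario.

Suppose Owner 2 bids 6, Owner 3 bids 6, Owner 4 bids 6 and Owner 5 bids 16.
Bid 14: loses, pays 0, utility 0.
Bid 16: wins, pays 6, utility 14 - 6 = 8.
So bidding 16 beats truth here (8 > 0).

16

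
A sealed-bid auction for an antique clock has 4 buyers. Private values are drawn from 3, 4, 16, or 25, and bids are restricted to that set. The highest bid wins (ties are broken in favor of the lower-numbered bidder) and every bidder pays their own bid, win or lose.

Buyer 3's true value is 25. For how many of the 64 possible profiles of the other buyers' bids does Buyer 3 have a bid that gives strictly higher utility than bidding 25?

Others bid (3, 3, 3): truth gives 0; bid 4 gives 21 > 0. Violating.
Others bid (3, 3, 4): truth gives 0; bid 4 gives 21 > 0. Violating.
Others bid (3, 3, 16): truth gives 0; bid 16 gives 9 > 0. Violating.
Others bid (3, 4, 3): truth gives 0; bid 16 gives 9 > 0. Violating.
Others bid (3, 3, 25): truth gives 0; no alternative beats it.
Others bid (3, 4, 25): truth gives 0; no alternative beats it.
(Checking all 64 profiles: 40 have a profitable deviation, 24 do not.)

40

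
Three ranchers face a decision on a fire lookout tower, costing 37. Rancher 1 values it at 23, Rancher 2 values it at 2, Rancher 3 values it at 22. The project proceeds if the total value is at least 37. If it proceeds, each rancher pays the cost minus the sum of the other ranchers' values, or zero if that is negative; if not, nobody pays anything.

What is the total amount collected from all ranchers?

25

Total value 47 ≥ cost 37, so it is built.
Rancher 1: others sum to 24; max(0, 37 - 24) = 13.
Rancher 2: others sum to 45; max(0, 37 - 45) = 0.
Rancher 3: others sum to 25; max(0, 37 - 25) = 12.
Total collected = 13 + 0 + 12 = 25.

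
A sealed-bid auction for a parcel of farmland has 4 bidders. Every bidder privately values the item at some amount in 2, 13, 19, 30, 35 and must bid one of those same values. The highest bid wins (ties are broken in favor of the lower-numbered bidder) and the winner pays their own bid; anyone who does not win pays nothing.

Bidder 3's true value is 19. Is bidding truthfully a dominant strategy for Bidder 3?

Consider the case where Bidder 1 bids 2, Bidder 2 bids 2 and Bidder 4 bids 2.
Truthful bid 19: wins, pays 19, utility 19 - 19 = 0.
Bid 13 instead: wins, pays 13, utility 19 - 13 = 6.
Since 6 > 0, bidding 13 is strictly better here, so truthful bidding is not dominant.

No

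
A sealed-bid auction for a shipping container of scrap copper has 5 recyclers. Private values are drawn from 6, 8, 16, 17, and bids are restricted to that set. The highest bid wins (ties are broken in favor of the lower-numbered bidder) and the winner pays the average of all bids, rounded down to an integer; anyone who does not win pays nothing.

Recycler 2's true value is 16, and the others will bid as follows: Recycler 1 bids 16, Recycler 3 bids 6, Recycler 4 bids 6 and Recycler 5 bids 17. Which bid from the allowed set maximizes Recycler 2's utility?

Bid 6: loses, pays 0, utility 0.
Bid 8: loses, pays 0, utility 0.
Bid 16: loses, pays 0, utility 0.
Bid 17: wins, pays 12, utility 16 - 12 = 4.
The best choice is 17 with utility 4.

17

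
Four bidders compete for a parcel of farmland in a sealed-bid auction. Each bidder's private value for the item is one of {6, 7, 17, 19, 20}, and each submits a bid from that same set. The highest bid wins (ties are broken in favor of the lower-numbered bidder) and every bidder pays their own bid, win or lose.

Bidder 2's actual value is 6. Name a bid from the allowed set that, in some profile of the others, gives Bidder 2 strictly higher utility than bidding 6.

7

Suppose Bidder 1 bids 6, Bidder 3 bids 6 and Bidder 4 bids 6.
Bid 6: loses but pays 6, utility -6.
Bid 7: wins, pays 7, utility 6 - 7 = -1.
So bidding 7 beats truth here (-1 > -6).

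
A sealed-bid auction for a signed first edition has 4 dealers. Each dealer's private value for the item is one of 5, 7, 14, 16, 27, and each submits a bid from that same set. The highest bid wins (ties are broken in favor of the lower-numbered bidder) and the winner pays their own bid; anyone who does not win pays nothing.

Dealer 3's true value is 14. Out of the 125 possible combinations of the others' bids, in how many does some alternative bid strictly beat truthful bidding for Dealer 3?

2

Others bid (5, 5, 5): truth gives 0; bid 7 gives 7 > 0. Violating.
Others bid (5, 5, 7): truth gives 0; bid 7 gives 7 > 0. Violating.
Others bid (5, 5, 14): truth gives 0; no alternative beats it.
Others bid (5, 5, 16): truth gives 0; no alternative beats it.
(Checking all 125 profiles: 2 have a profitable deviation, 123 do not.)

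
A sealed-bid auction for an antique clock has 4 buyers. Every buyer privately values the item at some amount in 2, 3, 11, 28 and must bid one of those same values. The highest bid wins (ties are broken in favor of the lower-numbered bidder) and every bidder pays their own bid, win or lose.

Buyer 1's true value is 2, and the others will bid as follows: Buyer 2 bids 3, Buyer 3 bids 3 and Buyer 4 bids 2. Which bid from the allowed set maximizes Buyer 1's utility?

3

Bid 2: loses but pays 2, utility -2.
Bid 3: wins, pays 3, utility 2 - 3 = -1.
Bid 11: wins, pays 11, utility 2 - 11 = -9.
Bid 28: wins, pays 28, utility 2 - 28 = -26.
The best choice is 3 with utility -1.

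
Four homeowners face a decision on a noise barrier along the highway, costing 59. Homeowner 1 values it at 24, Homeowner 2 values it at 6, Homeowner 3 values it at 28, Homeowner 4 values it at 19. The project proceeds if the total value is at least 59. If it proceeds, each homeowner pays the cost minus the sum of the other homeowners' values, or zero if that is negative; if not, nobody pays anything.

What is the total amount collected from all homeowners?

17

Total value 77 ≥ cost 59, so it is built.
Homeowner 1: others sum to 53; max(0, 59 - 53) = 6.
Homeowner 2: others sum to 71; max(0, 59 - 71) = 0.
Homeowner 3: others sum to 49; max(0, 59 - 49) = 10.
Homeowner 4: others sum to 58; max(0, 59 - 58) = 1.
Total collected = 6 + 0 + 10 + 1 = 17.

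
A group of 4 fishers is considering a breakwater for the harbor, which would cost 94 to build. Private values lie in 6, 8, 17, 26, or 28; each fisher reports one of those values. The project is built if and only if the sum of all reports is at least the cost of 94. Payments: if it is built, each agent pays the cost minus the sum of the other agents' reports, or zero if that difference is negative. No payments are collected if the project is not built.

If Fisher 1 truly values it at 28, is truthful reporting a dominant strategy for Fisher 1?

Yes

Check each profile of the others' reports and compare truth against every alternative report.
Others report (28, 28, 28): truth gives 18, best alternative gives 18.
Others report (26, 28, 28): truth gives 16, best alternative gives 16.
Others report (28, 26, 28): truth gives 16, best alternative gives 16.
Others report (28, 28, 26): truth gives 16, best alternative gives 16.
Others report (26, 26, 28): truth gives 14, best alternative gives 14.
Others report (26, 28, 26): truth gives 14, best alternative gives 14.
(Remaining 119 profiles checked similarly; truth is weakly best in each.)
In every case the truthful report is at least as good as any alternative, so it is a dominant strategy.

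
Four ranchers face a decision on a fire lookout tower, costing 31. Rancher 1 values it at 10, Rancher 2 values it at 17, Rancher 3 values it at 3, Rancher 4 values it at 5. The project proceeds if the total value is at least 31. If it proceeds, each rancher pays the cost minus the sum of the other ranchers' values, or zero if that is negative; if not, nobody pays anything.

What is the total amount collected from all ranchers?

20

Total value 35 ≥ cost 31, so it is built.
Rancher 1: others sum to 25; max(0, 31 - 25) = 6.
Rancher 2: others sum to 18; max(0, 31 - 18) = 13.
Rancher 3: others sum to 32; max(0, 31 - 32) = 0.
Rancher 4: others sum to 30; max(0, 31 - 30) = 1.
Total collected = 6 + 13 + 0 + 1 = 20.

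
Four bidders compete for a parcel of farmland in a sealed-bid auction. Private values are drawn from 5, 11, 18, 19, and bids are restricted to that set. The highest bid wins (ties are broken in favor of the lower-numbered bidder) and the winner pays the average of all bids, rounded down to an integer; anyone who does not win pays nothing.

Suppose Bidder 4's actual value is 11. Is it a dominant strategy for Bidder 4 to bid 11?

Consider the case where Bidder 1 bids 5, Bidder 2 bids 5 and Bidder 3 bids 11.
Truthful bid 11: loses, pays 0, utility 0.
Bid 18 instead: wins, pays 9, utility 11 - 9 = 2.
Since 2 > 0, bidding 18 is strictly better here, so truthful bidding is not dominant.

No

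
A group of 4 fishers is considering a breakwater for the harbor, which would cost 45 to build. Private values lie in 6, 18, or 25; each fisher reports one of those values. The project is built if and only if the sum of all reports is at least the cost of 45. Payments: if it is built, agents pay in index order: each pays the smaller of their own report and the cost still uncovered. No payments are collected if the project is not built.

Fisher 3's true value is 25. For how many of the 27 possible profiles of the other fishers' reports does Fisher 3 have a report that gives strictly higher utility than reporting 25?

Others report (6, 6, 18): truth gives 0; report 18 gives 7 > 0. Violating.
Others report (6, 6, 25): truth gives 0; report 18 gives 7 > 0. Violating.
Others report (6, 18, 6): truth gives 4; report 18 gives 7 > 4. Violating.
Others report (6, 18, 18): truth gives 4; report 6 gives 19 > 4. Violating.
Others report (6, 6, 6): truth gives 0; no alternative beats it.
Others report (6, 25, 6): truth gives 11; no alternative beats it.
(Checking all 27 profiles: 15 have a profitable deviation, 12 do not.)

15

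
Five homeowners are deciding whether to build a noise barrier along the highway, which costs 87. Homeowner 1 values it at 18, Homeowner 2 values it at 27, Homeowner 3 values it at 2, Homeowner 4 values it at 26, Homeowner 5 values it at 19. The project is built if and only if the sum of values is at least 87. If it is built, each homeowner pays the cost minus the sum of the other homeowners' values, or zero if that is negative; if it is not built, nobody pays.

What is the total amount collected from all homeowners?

Total value 92 ≥ cost 87, so it is built.
Homeowner 1: others sum to 74; max(0, 87 - 74) = 13.
Homeowner 2: others sum to 65; max(0, 87 - 65) = 22.
Homeowner 3: others sum to 90; max(0, 87 - 90) = 0.
Homeowner 4: others sum to 66; max(0, 87 - 66) = 21.
Homeowner 5: others sum to 73; max(0, 87 - 73) = 14.
Total collected = 13 + 22 + 0 + 21 + 14 = 70.

70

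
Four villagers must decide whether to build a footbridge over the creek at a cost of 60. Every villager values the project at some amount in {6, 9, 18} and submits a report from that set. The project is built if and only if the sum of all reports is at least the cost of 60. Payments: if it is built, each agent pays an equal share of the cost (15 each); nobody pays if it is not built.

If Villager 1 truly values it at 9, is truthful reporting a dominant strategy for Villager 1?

Check each profile of the others' reports and compare truth against every alternative report.
Others report (18, 18, 18): truth gives -6, best alternative gives -6.
Others report (6, 6, 6): truth gives 0, best alternative gives 0.
Others report (6, 6, 9): truth gives 0, best alternative gives 0.
Others report (6, 6, 18): truth gives 0, best alternative gives 0.
Others report (6, 9, 6): truth gives 0, best alternative gives 0.
Others report (6, 9, 9): truth gives 0, best alternative gives 0.
(Remaining 21 profiles checked similarly; truth is weakly best in each.)
In every case the truthful report is at least as good as any alternative, so it is a dominant strategy.

Yes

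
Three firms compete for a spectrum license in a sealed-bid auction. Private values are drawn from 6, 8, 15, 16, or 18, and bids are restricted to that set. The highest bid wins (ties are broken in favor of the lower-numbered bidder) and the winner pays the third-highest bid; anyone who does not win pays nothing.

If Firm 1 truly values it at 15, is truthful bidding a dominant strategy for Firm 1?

Consider the case where Firm 2 bids 6 and Firm 3 bids 16.
Truthful bid 15: loses, pays 0, utility 0.
Bid 16 instead: wins, pays 6, utility 15 - 6 = 9.
Since 9 > 0, bidding 16 is strictly better here, so truthful bidding is not dominant.

No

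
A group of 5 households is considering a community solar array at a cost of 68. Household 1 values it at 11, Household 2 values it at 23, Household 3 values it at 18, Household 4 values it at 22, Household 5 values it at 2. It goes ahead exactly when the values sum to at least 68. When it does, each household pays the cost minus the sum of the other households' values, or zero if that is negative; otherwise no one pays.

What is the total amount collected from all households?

Total value 76 ≥ cost 68, so it is built.
Household 1: others sum to 65; max(0, 68 - 65) = 3.
Household 2: others sum to 53; max(0, 68 - 53) = 15.
Household 3: others sum to 58; max(0, 68 - 58) = 10.
Household 4: others sum to 54; max(0, 68 - 54) = 14.
Household 5: others sum to 74; max(0, 68 - 74) = 0.
Total collected = 3 + 15 + 10 + 14 + 0 = 42.

42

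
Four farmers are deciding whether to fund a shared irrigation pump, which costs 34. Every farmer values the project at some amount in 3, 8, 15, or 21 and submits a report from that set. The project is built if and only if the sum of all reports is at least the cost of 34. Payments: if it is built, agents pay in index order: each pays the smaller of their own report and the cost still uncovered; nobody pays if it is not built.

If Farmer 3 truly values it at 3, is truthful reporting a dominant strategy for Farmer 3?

Yes

Check each profile of the others' reports and compare truth against every alternative report.
Others report (3, 3, 21): truth gives 0, best alternative gives -5.
Others report (3, 8, 15): truth gives 0, best alternative gives -5.
Others report (3, 8, 21): truth gives 0, best alternative gives -5.
Others report (3, 15, 8): truth gives 0, best alternative gives -5.
Others report (3, 15, 15): truth gives 0, best alternative gives -5.
Others report (3, 15, 21): truth gives 0, best alternative gives -5.
(Remaining 58 profiles checked similarly; truth is weakly best in each.)
In every case the truthful report is at least as good as any alternative, so it is a dominant strategy.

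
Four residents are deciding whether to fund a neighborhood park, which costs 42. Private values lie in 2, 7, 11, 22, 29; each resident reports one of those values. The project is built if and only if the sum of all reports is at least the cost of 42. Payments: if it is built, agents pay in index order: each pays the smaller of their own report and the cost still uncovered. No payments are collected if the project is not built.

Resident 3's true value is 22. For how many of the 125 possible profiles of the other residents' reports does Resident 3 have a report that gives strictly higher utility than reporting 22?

Others report (2, 2, 29): truth gives 0; report 11 gives 11 > 0. Violating.
Others report (2, 7, 22): truth gives 0; report 11 gives 11 > 0. Violating.
Others report (2, 7, 29): truth gives 0; report 7 gives 15 > 0. Violating.
Others report (2, 11, 22): truth gives 0; report 7 gives 15 > 0. Violating.
Others report (2, 2, 2): truth gives 0; no alternative beats it.
Others report (2, 2, 7): truth gives 0; no alternative beats it.
(Checking all 125 profiles: 62 have a profitable deviation, 63 do not.)

62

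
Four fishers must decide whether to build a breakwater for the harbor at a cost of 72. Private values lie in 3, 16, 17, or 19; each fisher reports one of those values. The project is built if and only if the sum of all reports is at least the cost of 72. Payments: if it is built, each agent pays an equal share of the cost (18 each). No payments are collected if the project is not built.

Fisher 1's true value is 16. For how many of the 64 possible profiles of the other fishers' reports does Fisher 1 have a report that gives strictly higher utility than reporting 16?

Others report (19, 19, 19): truth gives -2; report 3 gives 0 > -2. Violating.
Others report (3, 3, 3): truth gives 0; no alternative beats it.
Others report (3, 3, 16): truth gives 0; no alternative beats it.
(Checking all 64 profiles: 1 has a profitable deviation, 63 do not.)

1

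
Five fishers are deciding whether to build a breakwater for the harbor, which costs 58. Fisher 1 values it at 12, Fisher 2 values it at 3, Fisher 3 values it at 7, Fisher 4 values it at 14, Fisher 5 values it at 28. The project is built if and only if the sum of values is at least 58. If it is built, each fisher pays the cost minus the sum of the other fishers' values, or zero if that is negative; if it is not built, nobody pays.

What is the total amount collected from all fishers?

37

Total value 64 ≥ cost 58, so it is built.
Fisher 1: others sum to 52; max(0, 58 - 52) = 6.
Fisher 2: others sum to 61; max(0, 58 - 61) = 0.
Fisher 3: others sum to 57; max(0, 58 - 57) = 1.
Fisher 4: others sum to 50; max(0, 58 - 50) = 8.
Fisher 5: others sum to 36; max(0, 58 - 36) = 22.
Total collected = 6 + 0 + 1 + 8 + 22 = 37.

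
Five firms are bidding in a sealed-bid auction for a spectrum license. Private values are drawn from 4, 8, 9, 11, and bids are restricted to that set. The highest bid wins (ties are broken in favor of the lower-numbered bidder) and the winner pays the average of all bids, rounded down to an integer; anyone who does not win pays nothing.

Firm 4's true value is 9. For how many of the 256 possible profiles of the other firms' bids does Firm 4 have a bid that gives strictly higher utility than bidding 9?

66

Others bid (4, 4, 4, 4): truth gives 4; bid 8 gives 5 > 4. Violating.
Others bid (4, 4, 4, 11): truth gives 0; bid 11 gives 3 > 0. Violating.
Others bid (4, 4, 8, 11): truth gives 0; bid 11 gives 2 > 0. Violating.
Others bid (4, 4, 9, 4): truth gives 0; bid 11 gives 3 > 0. Violating.
Others bid (4, 4, 4, 8): truth gives 4; no alternative beats it.
Others bid (4, 4, 4, 9): truth gives 3; no alternative beats it.
(Checking all 256 profiles: 66 have a profitable deviation, 190 do not.)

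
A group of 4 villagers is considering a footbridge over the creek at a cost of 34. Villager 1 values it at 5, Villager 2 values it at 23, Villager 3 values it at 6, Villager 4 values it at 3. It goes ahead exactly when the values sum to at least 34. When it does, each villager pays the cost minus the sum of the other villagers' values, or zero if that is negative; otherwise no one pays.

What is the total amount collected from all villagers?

Total value 37 ≥ cost 34, so it is built.
Villager 1: others sum to 32; max(0, 34 - 32) = 2.
Villager 2: others sum to 14; max(0, 34 - 14) = 20.
Villager 3: others sum to 31; max(0, 34 - 31) = 3.
Villager 4: others sum to 34; max(0, 34 - 34) = 0.
Total collected = 2 + 20 + 3 + 0 = 25.

25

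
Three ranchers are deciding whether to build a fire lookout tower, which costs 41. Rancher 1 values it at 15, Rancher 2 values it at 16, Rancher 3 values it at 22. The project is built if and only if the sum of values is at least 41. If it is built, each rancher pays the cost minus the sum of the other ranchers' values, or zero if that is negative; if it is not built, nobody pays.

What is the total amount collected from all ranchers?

17

Total value 53 ≥ cost 41, so it is built.
Rancher 1: others sum to 38; max(0, 41 - 38) = 3.
Rancher 2: others sum to 37; max(0, 41 - 37) = 4.
Rancher 3: others sum to 31; max(0, 41 - 31) = 10.
Total collected = 3 + 4 + 10 = 17.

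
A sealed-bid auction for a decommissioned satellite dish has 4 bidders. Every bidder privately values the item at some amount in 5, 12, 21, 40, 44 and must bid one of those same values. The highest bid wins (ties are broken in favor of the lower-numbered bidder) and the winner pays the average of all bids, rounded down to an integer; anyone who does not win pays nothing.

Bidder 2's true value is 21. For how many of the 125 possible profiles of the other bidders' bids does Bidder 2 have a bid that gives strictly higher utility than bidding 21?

Others bid (5, 5, 5): truth gives 12; bid 12 gives 15 > 12. Violating.
Others bid (5, 5, 12): truth gives 11; bid 12 gives 13 > 11. Violating.
Others bid (5, 12, 5): truth gives 11; bid 12 gives 13 > 11. Violating.
Others bid (5, 12, 12): truth gives 9; bid 12 gives 11 > 9. Violating.
Others bid (5, 5, 21): truth gives 8; no alternative beats it.
Others bid (5, 5, 40): truth gives 0; no alternative beats it.
(Checking all 125 profiles: 7 have a profitable deviation, 118 do not.)

7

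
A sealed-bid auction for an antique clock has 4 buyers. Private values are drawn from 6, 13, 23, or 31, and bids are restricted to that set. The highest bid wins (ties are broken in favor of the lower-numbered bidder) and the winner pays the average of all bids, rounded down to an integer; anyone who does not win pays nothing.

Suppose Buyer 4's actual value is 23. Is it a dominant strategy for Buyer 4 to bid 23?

Consider the case where Buyer 1 bids 6, Buyer 2 bids 6 and Buyer 3 bids 6.
Truthful bid 23: wins, pays 10, utility 23 - 10 = 13.
Bid 13 instead: wins, pays 7, utility 23 - 7 = 16.
Since 16 > 13, bidding 13 is strictly better here, so truthful bidding is not dominant.

No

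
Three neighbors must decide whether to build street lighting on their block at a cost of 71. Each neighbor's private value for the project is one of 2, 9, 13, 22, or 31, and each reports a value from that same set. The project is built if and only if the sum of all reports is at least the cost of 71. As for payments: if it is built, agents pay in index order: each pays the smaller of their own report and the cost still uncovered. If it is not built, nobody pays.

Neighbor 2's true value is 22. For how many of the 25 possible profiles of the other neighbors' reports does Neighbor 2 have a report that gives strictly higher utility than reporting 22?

1

Others report (31, 31): truth gives 0; report 9 gives 13 > 0. Violating.
Others report (2, 2): truth gives 0; no alternative beats it.
Others report (2, 9): truth gives 0; no alternative beats it.
(Checking all 25 profiles: 1 has a profitable deviation, 24 do not.)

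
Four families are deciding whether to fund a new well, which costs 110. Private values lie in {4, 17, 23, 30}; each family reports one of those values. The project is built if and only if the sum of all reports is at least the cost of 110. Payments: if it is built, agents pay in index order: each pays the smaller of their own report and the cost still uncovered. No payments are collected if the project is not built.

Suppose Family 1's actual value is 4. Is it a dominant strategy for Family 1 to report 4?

Yes

Check each profile of the others' reports and compare truth against every alternative report.
Others report (4, 4, 4): truth gives 0, best alternative gives 0.
Others report (4, 4, 17): truth gives 0, best alternative gives 0.
Others report (4, 4, 23): truth gives 0, best alternative gives 0.
Others report (4, 4, 30): truth gives 0, best alternative gives 0.
Others report (4, 17, 4): truth gives 0, best alternative gives 0.
Others report (4, 17, 17): truth gives 0, best alternative gives 0.
(Remaining 58 profiles checked similarly; truth is weakly best in each.)
In every case the truthful report is at least as good as any alternative, so it is a dominant strategy.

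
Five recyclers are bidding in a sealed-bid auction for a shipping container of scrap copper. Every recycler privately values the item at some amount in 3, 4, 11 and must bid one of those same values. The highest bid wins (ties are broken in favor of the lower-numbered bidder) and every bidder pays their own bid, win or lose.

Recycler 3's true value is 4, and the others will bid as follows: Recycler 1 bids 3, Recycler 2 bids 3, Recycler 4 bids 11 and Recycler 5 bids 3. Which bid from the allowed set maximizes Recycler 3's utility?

Bid 3: loses but pays 3, utility -3.
Bid 4: loses but pays 4, utility -4.
Bid 11: wins, pays 11, utility 4 - 11 = -7.
The best choice is 3 with utility -3.

3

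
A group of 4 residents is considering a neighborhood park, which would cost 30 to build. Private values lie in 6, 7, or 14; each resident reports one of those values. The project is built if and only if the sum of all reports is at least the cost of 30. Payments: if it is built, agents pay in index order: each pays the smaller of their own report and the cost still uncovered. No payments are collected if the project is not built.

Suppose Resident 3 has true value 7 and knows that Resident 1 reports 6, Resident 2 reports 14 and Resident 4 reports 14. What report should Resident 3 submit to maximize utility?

Report 6: project built, pays 6, utility 7 - 6 = 1.
Report 7: project built, pays 7, utility 7 - 7 = 0.
Report 14: project built, pays 10, utility 7 - 10 = -3.
The best choice is 6 with utility 1.

6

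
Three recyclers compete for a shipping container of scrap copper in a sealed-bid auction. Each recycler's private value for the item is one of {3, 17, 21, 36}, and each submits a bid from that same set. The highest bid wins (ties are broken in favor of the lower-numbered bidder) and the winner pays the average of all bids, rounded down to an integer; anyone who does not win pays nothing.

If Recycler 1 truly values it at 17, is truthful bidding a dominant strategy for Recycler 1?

No

Consider the case where Recycler 2 bids 3 and Recycler 3 bids 3.
Truthful bid 17: wins, pays 7, utility 17 - 7 = 10.
Bid 3 instead: wins, pays 3, utility 17 - 3 = 14.
Since 14 > 10, bidding 3 is strictly better here, so truthful bidding is not dominant.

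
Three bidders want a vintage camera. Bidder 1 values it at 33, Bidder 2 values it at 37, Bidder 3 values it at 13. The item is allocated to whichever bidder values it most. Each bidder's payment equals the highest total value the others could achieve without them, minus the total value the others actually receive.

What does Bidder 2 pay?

33

Bidder 2 has the highest value and receives the item.
Without Bidder 2, the item would go to the next-highest value, 33, so the others could achieve 33.
With Bidder 2 present and winning, the others receive nothing, so their total is 0.
Payment = 33 - 0 = 33.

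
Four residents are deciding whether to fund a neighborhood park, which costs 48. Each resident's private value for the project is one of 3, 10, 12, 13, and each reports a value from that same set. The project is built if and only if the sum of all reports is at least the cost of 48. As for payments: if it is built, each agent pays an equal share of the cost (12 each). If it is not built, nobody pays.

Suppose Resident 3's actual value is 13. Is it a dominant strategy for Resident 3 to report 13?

Check each profile of the others' reports and compare truth against every alternative report.
Others report (10, 12, 13): truth gives 1, best alternative gives 0.
Others report (10, 13, 12): truth gives 1, best alternative gives 0.
Others report (12, 10, 13): truth gives 1, best alternative gives 0.
Others report (12, 13, 10): truth gives 1, best alternative gives 0.
Others report (13, 10, 12): truth gives 1, best alternative gives 0.
Others report (13, 12, 10): truth gives 1, best alternative gives 0.
(Remaining 58 profiles checked similarly; truth is weakly best in each.)
In every case the truthful report is at least as good as any alternative, so it is a dominant strategy.

Yes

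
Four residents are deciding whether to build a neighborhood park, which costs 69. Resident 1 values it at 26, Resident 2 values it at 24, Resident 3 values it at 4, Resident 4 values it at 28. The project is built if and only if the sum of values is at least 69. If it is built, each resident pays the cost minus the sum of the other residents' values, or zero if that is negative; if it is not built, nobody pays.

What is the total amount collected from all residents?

Total value 82 ≥ cost 69, so it is built.
Resident 1: others sum to 56; max(0, 69 - 56) = 13.
Resident 2: others sum to 58; max(0, 69 - 58) = 11.
Resident 3: others sum to 78; max(0, 69 - 78) = 0.
Resident 4: others sum to 54; max(0, 69 - 54) = 15.
Total collected = 13 + 11 + 0 + 15 = 39.

39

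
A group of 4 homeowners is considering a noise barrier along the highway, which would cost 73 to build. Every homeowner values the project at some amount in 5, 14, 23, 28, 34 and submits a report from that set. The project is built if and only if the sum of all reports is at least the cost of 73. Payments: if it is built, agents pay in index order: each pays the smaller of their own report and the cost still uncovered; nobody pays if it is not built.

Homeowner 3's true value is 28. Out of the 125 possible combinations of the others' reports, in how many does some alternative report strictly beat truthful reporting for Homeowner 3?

87

Others report (5, 14, 34): truth gives 0; report 23 gives 5 > 0. Violating.
Others report (5, 23, 23): truth gives 0; report 23 gives 5 > 0. Violating.
Others report (5, 23, 28): truth gives 0; report 23 gives 5 > 0. Violating.
Others report (5, 23, 34): truth gives 0; report 14 gives 14 > 0. Violating.
Others report (5, 5, 5): truth gives 0; no alternative beats it.
Others report (5, 5, 14): truth gives 0; no alternative beats it.
(Checking all 125 profiles: 87 have a profitable deviation, 38 do not.)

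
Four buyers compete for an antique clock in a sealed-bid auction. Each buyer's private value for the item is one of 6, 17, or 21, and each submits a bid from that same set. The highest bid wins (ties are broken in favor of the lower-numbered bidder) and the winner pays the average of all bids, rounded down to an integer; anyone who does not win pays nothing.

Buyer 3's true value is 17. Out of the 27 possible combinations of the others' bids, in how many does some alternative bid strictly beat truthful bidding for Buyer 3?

8

Others bid (6, 6, 21): truth gives 0; bid 21 gives 4 > 0. Violating.
Others bid (6, 17, 6): truth gives 0; bid 21 gives 5 > 0. Violating.
Others bid (6, 17, 17): truth gives 0; bid 21 gives 2 > 0. Violating.
Others bid (6, 17, 21): truth gives 0; bid 21 gives 1 > 0. Violating.
Others bid (6, 6, 6): truth gives 9; no alternative beats it.
Others bid (6, 6, 17): truth gives 6; no alternative beats it.
(Checking all 27 profiles: 8 have a profitable deviation, 19 do not.)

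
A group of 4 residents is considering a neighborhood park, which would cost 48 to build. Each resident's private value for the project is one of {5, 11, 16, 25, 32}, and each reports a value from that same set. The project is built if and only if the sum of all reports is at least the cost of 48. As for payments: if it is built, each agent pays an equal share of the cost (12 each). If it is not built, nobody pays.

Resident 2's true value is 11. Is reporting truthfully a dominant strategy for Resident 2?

Consider the case where Resident 1 reports 5, Resident 3 reports 5 and Resident 4 reports 32.
Truthful report 11: project built, pays 12, utility 11 - 12 = -1.
Report 5 instead: project not built, utility 0.
Since 0 > -1, reporting 5 is strictly better here, so truthful reporting is not dominant.

No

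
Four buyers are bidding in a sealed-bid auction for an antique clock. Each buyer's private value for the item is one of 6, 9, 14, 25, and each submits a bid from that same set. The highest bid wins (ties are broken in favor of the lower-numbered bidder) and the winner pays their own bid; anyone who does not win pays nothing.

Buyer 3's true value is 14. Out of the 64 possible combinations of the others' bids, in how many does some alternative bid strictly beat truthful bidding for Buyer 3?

Others bid (6, 6, 6): truth gives 0; bid 9 gives 5 > 0. Violating.
Others bid (6, 6, 9): truth gives 0; bid 9 gives 5 > 0. Violating.
Others bid (6, 6, 14): truth gives 0; no alternative beats it.
Others bid (6, 6, 25): truth gives 0; no alternative beats it.
(Checking all 64 profiles: 2 have a profitable deviation, 62 do not.)

2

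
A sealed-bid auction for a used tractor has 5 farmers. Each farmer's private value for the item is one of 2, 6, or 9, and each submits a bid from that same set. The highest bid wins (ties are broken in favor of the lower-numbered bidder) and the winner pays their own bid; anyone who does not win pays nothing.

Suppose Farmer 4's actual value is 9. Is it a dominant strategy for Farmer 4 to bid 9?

Consider the case where Farmer 1 bids 2, Farmer 2 bids 2, Farmer 3 bids 2 and Farmer 5 bids 2.
Truthful bid 9: wins, pays 9, utility 9 - 9 = 0.
Bid 6 instead: wins, pays 6, utility 9 - 6 = 3.
Since 3 > 0, bidding 6 is strictly better here, so truthful bidding is not dominant.

No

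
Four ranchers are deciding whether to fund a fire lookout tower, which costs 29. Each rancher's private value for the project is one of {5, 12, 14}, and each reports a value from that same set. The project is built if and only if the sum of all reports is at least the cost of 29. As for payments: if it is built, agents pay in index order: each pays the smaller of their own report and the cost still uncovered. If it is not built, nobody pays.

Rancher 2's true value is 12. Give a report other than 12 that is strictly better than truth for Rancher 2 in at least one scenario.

5

Suppose Rancher 1 reports 5, Rancher 3 reports 5 and Rancher 4 reports 14.
Report 12: project built, pays 12, utility 12 - 12 = 0.
Report 5: project built, pays 5, utility 12 - 5 = 7.
So reporting 5 beats truth here (7 > 0).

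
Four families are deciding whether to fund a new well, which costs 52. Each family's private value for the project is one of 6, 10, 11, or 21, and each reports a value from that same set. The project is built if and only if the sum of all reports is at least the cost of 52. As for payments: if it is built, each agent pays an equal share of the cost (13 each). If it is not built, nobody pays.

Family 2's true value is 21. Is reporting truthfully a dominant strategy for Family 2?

Check each profile of the others' reports and compare truth against every alternative report.
Others report (6, 6, 21): truth gives 8, best alternative gives 0.
Others report (6, 10, 21): truth gives 8, best alternative gives 0.
Others report (6, 11, 21): truth gives 8, best alternative gives 0.
Others report (6, 21, 6): truth gives 8, best alternative gives 0.
Others report (6, 21, 10): truth gives 8, best alternative gives 0.
Others report (6, 21, 11): truth gives 8, best alternative gives 0.
(Remaining 58 profiles checked similarly; truth is weakly best in each.)
In every case the truthful report is at least as good as any alternative, so it is a dominant strategy.

Yes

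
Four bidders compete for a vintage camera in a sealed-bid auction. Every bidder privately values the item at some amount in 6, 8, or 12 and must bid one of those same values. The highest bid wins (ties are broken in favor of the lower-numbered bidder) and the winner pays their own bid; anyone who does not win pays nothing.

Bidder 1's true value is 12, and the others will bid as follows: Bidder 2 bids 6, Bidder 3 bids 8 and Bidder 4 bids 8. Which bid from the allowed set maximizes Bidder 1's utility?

Bid 6: loses, pays 0, utility 0.
Bid 8: wins, pays 8, utility 12 - 8 = 4.
Bid 12: wins, pays 12, utility 12 - 12 = 0.
The best choice is 8 with utility 4.

8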